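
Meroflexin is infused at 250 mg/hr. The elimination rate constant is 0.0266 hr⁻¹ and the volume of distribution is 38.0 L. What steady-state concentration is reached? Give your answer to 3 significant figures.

247 mg/L

CL = k · V = 0.0266 × 38.0 = 1.011 L/hr
Css = rate / CL = 250 / 1.011 ≈ 247 mg/L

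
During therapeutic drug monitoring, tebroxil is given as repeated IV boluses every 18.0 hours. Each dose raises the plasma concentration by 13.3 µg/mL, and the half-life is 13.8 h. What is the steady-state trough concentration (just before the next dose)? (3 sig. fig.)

k = ln 2 / 13.8 = 0.05023 h⁻¹
Fraction remaining after one interval: e^(−kτ) = e^(−0.05023 × 18.0) = 0.4049
R = 1 / (1 − 0.4049) = 1.680
Css,max = 13.3 × 1.680 = 22.35 µg/mL
Css,min = Css,max × e^(−kτ) = 22.35 × 0.4049 ≈ 9.05 µg/mL

9.05 µg/mL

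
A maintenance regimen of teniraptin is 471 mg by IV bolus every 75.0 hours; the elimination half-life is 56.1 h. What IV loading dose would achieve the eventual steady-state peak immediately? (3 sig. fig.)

780 mg

k = ln 2 / 56.1 = 0.01236 h⁻¹
Accumulation ratio R = 1 / (1 − e^(−kτ)) = 1 / (1 − e^(−0.01236×75.0)) = 1 / (1 − 0.3959) = 1.655
Loading dose = maintenance dose × R = 471 × 1.655 ≈ 780 mg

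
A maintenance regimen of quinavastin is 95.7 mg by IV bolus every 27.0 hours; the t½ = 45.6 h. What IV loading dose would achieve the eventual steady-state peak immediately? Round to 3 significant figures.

k = ln 2 / 45.6 = 0.01520 h⁻¹
Accumulation ratio R = 1 / (1 − e^(−kτ)) = 1 / (1 − e^(−0.01520×27.0)) = 1 / (1 − 0.6634) = 2.971
Loading dose = maintenance dose × R = 95.7 × 2.971 ≈ 284 mg

284 mg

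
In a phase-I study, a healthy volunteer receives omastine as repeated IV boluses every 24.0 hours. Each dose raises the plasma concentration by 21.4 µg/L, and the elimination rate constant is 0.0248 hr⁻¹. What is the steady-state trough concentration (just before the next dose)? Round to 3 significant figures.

26.3 µg/L

Fraction remaining after one interval: e^(−kτ) = e^(−0.02480 × 24.0) = 0.5515
R = 1 / (1 − 0.5515) = 2.229
Css,max = 21.4 × 2.229 = 47.71 µg/L
Css,min = Css,max × e^(−kτ) = 47.71 × 0.5515 ≈ 26.3 µg/L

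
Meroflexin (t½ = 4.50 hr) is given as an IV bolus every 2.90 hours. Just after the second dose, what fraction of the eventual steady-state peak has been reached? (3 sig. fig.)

0.591

k = ln 2 / 4.50 = 0.1540 hr⁻¹
f_n = 1 − e^(−nkτ) = 1 − e^(−2 × 0.1540 × 2.90) = 1 − e^(−0.8934) = 1 − 0.4093 ≈ 0.591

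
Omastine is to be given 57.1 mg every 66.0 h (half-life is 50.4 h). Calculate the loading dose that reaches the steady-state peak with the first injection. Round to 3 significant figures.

k = ln 2 / 50.4 = 0.01375 h⁻¹
Accumulation ratio R = 1 / (1 − e^(−kτ)) = 1 / (1 − e^(−0.01375×66.0)) = 1 / (1 − 0.4035) = 1.676
Loading dose = maintenance dose × R = 57.1 × 1.676 ≈ 95.7 mg

95.7 mg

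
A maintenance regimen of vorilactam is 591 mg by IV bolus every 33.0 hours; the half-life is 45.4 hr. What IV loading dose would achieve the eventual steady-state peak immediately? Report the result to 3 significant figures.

1490 mg

k = ln 2 / 45.4 = 0.01527 hr⁻¹
Accumulation ratio R = 1 / (1 − e^(−kτ)) = 1 / (1 − e^(−0.01527×33.0)) = 1 / (1 − 0.6042) = 2.527
Loading dose = maintenance dose × R = 591 × 2.527 ≈ 1490 mg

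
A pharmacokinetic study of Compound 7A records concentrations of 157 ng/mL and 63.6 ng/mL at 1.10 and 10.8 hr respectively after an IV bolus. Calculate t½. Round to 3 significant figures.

7.44 hours

k = ln(C₁/C₂) / (t₂ − t₁) = ln(157/63.6) / (10.8 − 1.10)
  = 0.9036 / 9.700 = 0.09316 hr⁻¹
t½ = ln 2 / k = ln 2 / 0.09316 ≈ 7.44 hours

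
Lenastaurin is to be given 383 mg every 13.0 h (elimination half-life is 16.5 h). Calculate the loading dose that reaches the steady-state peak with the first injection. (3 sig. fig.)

910 mg

k = ln 2 / 16.5 = 0.04201 h⁻¹
Accumulation ratio R = 1 / (1 − e^(−kτ)) = 1 / (1 − e^(−0.04201×13.0)) = 1 / (1 − 0.5792) = 2.376
Loading dose = maintenance dose × R = 383 × 2.376 ≈ 910 mg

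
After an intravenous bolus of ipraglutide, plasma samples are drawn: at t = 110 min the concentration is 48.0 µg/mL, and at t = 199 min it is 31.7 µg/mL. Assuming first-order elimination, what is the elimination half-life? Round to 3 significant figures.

k = ln(C₁/C₂) / (t₂ − t₁) = ln(48.0/31.7) / (199 − 110)
  = 0.4149 / 89.00 = 0.004662 min⁻¹
t½ = ln 2 / k = ln 2 / 0.004662 ≈ 149 minutes

149 minutes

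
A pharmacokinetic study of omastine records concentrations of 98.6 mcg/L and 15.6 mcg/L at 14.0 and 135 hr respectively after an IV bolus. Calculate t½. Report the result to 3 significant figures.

k = ln(C₁/C₂) / (t₂ − t₁) = ln(98.6/15.6) / (135 − 14.0)
  = 1.844 / 121.0 = 0.01524 hr⁻¹
t½ = ln 2 / k = ln 2 / 0.01524 ≈ 45.5 hours

45.5 hours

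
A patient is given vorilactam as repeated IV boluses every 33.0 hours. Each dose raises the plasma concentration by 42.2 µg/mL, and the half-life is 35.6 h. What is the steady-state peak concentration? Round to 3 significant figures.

89.0 µg/mL

k = ln 2 / 35.6 = 0.01947 h⁻¹
Fraction remaining after one interval: e^(−kτ) = e^(−0.01947 × 33.0) = 0.5260
R = 1 / (1 − 0.5260) = 2.110
Css,max = 42.2 × 2.110 ≈ 89.0 µg/mL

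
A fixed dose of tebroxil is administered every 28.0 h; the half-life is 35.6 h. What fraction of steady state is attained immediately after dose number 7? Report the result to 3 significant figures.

0.978

k = ln 2 / 35.6 = 0.01947 h⁻¹
f_n = 1 − e^(−nkτ) = 1 − e^(−7 × 0.01947 × 28.0) = 1 − e^(−3.816) = 1 − 0.02201 ≈ 0.978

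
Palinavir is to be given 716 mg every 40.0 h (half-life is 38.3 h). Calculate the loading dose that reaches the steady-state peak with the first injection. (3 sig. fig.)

1390 mg

k = ln 2 / 38.3 = 0.01810 h⁻¹
Accumulation ratio R = 1 / (1 − e^(−kτ)) = 1 / (1 − e^(−0.01810×40.0)) = 1 / (1 − 0.4849) = 1.941
Loading dose = maintenance dose × R = 716 × 1.941 ≈ 1390 mg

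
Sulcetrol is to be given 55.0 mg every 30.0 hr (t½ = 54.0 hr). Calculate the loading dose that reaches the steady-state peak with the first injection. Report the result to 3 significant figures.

172 mg

k = ln 2 / 54.0 = 0.01284 hr⁻¹
Accumulation ratio R = 1 / (1 − e^(−kτ)) = 1 / (1 − e^(−0.01284×30.0)) = 1 / (1 − 0.6804) = 3.129
Loading dose = maintenance dose × R = 55.0 × 3.129 ≈ 172 mg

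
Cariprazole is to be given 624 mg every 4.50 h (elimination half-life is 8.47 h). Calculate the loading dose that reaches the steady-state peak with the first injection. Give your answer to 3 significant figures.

k = ln 2 / 8.47 = 0.08184 h⁻¹
Accumulation ratio R = 1 / (1 − e^(−kτ)) = 1 / (1 − e^(−0.08184×4.50)) = 1 / (1 − 0.6919) = 3.246
Loading dose = maintenance dose × R = 624 × 3.246 ≈ 2030 mg

2030 mg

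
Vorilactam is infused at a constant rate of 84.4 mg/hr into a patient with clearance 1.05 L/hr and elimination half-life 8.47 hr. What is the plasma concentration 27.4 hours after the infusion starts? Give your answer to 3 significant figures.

71.8 µg/mL

Css = rate / CL = 84.4 / 1.05 = 80.38 µg/mL
k = ln 2 / 8.47 = 0.08184 hr⁻¹
C(t) = Css (1 − e^(−kt)) = 80.38 × (1 − e^(−2.242)) = 80.38 × 0.8938 ≈ 71.8 µg/mL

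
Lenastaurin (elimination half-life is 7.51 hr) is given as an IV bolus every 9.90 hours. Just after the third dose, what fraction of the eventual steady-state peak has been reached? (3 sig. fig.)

k = ln 2 / 7.51 = 0.09230 hr⁻¹
f_n = 1 − e^(−nkτ) = 1 − e^(−3 × 0.09230 × 9.90) = 1 − e^(−2.741) = 1 − 0.06449 ≈ 0.936

0.936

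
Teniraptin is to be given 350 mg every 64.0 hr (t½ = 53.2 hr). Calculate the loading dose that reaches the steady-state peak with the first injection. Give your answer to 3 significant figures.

619 mg

k = ln 2 / 53.2 = 0.01303 hr⁻¹
Accumulation ratio R = 1 / (1 − e^(−kτ)) = 1 / (1 − e^(−0.01303×64.0)) = 1 / (1 − 0.4344) = 1.768
Loading dose = maintenance dose × R = 350 × 1.768 ≈ 619 mg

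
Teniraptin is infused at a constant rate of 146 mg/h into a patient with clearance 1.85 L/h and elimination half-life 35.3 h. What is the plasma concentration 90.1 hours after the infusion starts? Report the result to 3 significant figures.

65.5 µg/mL

Css = rate / CL = 146 / 1.85 = 78.92 µg/mL
k = ln 2 / 35.3 = 0.01964 h⁻¹
C(t) = Css (1 − e^(−kt)) = 78.92 × (1 − e^(−1.769)) = 78.92 × 0.8295 ≈ 65.5 µg/mL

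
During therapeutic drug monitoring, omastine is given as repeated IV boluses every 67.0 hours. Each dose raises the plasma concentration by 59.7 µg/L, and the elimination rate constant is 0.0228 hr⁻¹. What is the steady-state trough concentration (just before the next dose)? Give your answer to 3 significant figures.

16.6 µg/L

Fraction remaining after one interval: e^(−kτ) = e^(−0.02280 × 67.0) = 0.2171
R = 1 / (1 − 0.2171) = 1.277
Css,max = 59.7 × 1.277 = 76.25 µg/L
Css,min = Css,max × e^(−kτ) = 76.25 × 0.2171 ≈ 16.6 µg/L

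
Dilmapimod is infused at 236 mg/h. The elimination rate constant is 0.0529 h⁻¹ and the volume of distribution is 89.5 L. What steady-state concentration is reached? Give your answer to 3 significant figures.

49.8 µg/mL

CL = k · V = 0.0529 × 89.5 = 4.735 L/h
Css = rate / CL = 236 / 4.735 ≈ 49.8 µg/mL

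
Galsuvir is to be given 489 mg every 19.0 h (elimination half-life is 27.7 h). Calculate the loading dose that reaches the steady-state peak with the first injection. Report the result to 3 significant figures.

1290 mg

k = ln 2 / 27.7 = 0.02502 h⁻¹
Accumulation ratio R = 1 / (1 − e^(−kτ)) = 1 / (1 − e^(−0.02502×19.0)) = 1 / (1 − 0.6216) = 2.643
Loading dose = maintenance dose × R = 489 × 2.643 ≈ 1290 mg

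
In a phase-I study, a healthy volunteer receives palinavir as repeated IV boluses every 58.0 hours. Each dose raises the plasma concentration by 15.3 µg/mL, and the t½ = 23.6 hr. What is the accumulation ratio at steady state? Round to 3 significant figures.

1.22

k = ln 2 / 23.6 = 0.02937 hr⁻¹
Fraction remaining after one interval: e^(−kτ) = e^(−0.02937 × 58.0) = 0.1820
R = 1 / (1 − 0.1820) = 1 / 0.8180 ≈ 1.22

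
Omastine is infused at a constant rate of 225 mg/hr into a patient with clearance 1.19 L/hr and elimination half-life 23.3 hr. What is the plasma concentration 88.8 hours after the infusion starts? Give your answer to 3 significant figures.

176 µg/mL

Css = rate / CL = 225 / 1.19 = 189.1 µg/mL
k = ln 2 / 23.3 = 0.02975 hr⁻¹
C(t) = Css (1 − e^(−kt)) = 189.1 × (1 − e^(−2.642)) = 189.1 × 0.9288 ≈ 176 µg/mL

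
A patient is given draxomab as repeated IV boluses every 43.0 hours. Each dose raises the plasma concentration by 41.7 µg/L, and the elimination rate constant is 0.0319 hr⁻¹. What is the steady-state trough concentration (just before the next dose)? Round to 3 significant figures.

14.2 µg/L

Fraction remaining after one interval: e^(−kτ) = e^(−0.03190 × 43.0) = 0.2537
R = 1 / (1 − 0.2537) = 1.340
Css,max = 41.7 × 1.340 = 55.87 µg/L
Css,min = Css,max × e^(−kτ) = 55.87 × 0.2537 ≈ 14.2 µg/L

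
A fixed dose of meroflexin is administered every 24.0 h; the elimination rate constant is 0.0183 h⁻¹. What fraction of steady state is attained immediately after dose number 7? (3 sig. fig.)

0.954

f_n = 1 − e^(−nkτ) = 1 − e^(−7 × 0.01830 × 24.0) = 1 − e^(−3.074) = 1 − 0.04622 ≈ 0.954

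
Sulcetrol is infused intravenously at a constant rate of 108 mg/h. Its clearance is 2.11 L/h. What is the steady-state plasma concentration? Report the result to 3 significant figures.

51.2 mg/L

Css = infusion rate / CL = 108 / 2.11 ≈ 51.2 mg/L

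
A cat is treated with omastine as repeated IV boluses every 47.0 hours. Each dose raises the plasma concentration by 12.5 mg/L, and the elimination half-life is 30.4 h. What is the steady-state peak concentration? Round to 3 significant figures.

19.0 mg/L

k = ln 2 / 30.4 = 0.02280 h⁻¹
Fraction remaining after one interval: e^(−kτ) = e^(−0.02280 × 47.0) = 0.3424
R = 1 / (1 − 0.3424) = 1.521
Css,max = 12.5 × 1.521 ≈ 19.0 mg/L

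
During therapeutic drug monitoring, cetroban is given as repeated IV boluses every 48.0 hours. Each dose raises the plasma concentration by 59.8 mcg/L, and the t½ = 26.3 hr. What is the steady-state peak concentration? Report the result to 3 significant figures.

k = ln 2 / 26.3 = 0.02636 hr⁻¹
Fraction remaining after one interval: e^(−kτ) = e^(−0.02636 × 48.0) = 0.2822
R = 1 / (1 − 0.2822) = 1.393
Css,max = 59.8 × 1.393 ≈ 83.3 mcg/L

83.3 mcg/L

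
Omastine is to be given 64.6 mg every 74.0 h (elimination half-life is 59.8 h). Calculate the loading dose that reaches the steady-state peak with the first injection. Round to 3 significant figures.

112 mg

k = ln 2 / 59.8 = 0.01159 h⁻¹
Accumulation ratio R = 1 / (1 − e^(−kτ)) = 1 / (1 − e^(−0.01159×74.0)) = 1 / (1 − 0.4241) = 1.736
Loading dose = maintenance dose × R = 64.6 × 1.736 ≈ 112 mg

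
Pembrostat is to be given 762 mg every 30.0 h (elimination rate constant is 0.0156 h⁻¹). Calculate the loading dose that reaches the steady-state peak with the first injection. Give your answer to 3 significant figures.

2040 mg

Accumulation ratio R = 1 / (1 − e^(−kτ)) = 1 / (1 − e^(−0.01560×30.0)) = 1 / (1 − 0.6263) = 2.676
Loading dose = maintenance dose × R = 762 × 2.676 ≈ 2040 mg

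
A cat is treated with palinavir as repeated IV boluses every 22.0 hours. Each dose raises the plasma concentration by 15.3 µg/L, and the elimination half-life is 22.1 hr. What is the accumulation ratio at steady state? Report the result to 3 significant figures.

2.01

k = ln 2 / 22.1 = 0.03136 hr⁻¹
Fraction remaining after one interval: e^(−kτ) = e^(−0.03136 × 22.0) = 0.5016
R = 1 / (1 − 0.5016) = 1 / 0.4984 ≈ 2.01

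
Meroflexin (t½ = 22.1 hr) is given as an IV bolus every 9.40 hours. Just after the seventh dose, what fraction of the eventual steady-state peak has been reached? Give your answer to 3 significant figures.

k = ln 2 / 22.1 = 0.03136 hr⁻¹
f_n = 1 − e^(−nkτ) = 1 − e^(−7 × 0.03136 × 9.40) = 1 − e^(−2.064) = 1 − 0.1270 ≈ 0.873

0.873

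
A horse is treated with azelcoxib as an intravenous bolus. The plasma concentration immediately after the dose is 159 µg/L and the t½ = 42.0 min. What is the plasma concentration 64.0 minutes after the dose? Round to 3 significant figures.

k = ln 2 / 42.0 = 0.01650 min⁻¹
C(t) = C₀ e^(−kt) = 159 × e^(−0.01650 × 64.0) = 159 × e^(−1.056) = 159 × 0.3478 ≈ 55.3 µg/L

55.3 µg/L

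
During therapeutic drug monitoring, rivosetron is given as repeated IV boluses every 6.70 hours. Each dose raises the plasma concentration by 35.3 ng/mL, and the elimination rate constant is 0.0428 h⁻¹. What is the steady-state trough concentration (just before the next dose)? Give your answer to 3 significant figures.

Fraction remaining after one interval: e^(−kτ) = e^(−0.04280 × 6.70) = 0.7507
R = 1 / (1 − 0.7507) = 4.011
Css,max = 35.3 × 4.011 = 141.6 ng/mL
Css,min = Css,max × e^(−kτ) = 141.6 × 0.7507 ≈ 106 ng/mL

106 ng/mL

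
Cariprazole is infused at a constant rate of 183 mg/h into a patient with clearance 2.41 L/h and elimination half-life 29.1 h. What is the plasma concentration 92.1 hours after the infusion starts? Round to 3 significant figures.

67.5 µg/mL

Css = rate / CL = 183 / 2.41 = 75.93 µg/mL
k = ln 2 / 29.1 = 0.02382 h⁻¹
C(t) = Css (1 − e^(−kt)) = 75.93 × (1 − e^(−2.194)) = 75.93 × 0.8885 ≈ 67.5 µg/mL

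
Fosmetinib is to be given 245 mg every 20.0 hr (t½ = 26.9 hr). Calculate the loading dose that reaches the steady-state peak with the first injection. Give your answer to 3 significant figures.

k = ln 2 / 26.9 = 0.02577 hr⁻¹
Accumulation ratio R = 1 / (1 − e^(−kτ)) = 1 / (1 − e^(−0.02577×20.0)) = 1 / (1 − 0.5973) = 2.483
Loading dose = maintenance dose × R = 245 × 2.483 ≈ 608 mg

608 mg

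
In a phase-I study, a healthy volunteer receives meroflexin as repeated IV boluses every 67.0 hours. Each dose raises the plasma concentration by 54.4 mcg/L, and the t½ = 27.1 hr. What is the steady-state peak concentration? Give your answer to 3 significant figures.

66.4 mcg/L

k = ln 2 / 27.1 = 0.02558 hr⁻¹
Fraction remaining after one interval: e^(−kτ) = e^(−0.02558 × 67.0) = 0.1802
R = 1 / (1 − 0.1802) = 1.220
Css,max = 54.4 × 1.220 ≈ 66.4 mcg/L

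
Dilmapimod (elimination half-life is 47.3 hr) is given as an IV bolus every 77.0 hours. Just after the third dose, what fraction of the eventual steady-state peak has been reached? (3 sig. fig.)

k = ln 2 / 47.3 = 0.01465 hr⁻¹
f_n = 1 − e^(−nkτ) = 1 − e^(−3 × 0.01465 × 77.0) = 1 − e^(−3.385) = 1 − 0.03387 ≈ 0.966

0.966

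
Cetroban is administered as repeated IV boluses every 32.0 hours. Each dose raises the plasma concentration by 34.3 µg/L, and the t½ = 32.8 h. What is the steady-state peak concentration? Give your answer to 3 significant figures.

69.8 µg/L

k = ln 2 / 32.8 = 0.02113 h⁻¹
Fraction remaining after one interval: e^(−kτ) = e^(−0.02113 × 32.0) = 0.5085
R = 1 / (1 − 0.5085) = 2.035
Css,max = 34.3 × 2.035 ≈ 69.8 µg/L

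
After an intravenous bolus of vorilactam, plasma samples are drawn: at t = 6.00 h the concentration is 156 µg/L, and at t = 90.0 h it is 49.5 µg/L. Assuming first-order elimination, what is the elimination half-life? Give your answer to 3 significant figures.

50.7 hours

k = ln(C₁/C₂) / (t₂ − t₁) = ln(156/49.5) / (90.0 − 6.00)
  = 1.148 / 84.00 = 0.01367 h⁻¹
t½ = ln 2 / k = ln 2 / 0.01367 ≈ 50.7 hours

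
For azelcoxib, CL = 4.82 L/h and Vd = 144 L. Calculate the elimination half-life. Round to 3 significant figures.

k = CL / V = 4.82 / 144 = 0.03347 h⁻¹
t½ = ln 2 / k = ln 2 / 0.03347 ≈ 20.7 hours

20.7 hours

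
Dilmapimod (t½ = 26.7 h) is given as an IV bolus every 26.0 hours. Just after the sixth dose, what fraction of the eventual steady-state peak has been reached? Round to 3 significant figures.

0.983

k = ln 2 / 26.7 = 0.02596 h⁻¹
f_n = 1 − e^(−nkτ) = 1 − e^(−6 × 0.02596 × 26.0) = 1 − e^(−4.050) = 1 − 0.01743 ≈ 0.983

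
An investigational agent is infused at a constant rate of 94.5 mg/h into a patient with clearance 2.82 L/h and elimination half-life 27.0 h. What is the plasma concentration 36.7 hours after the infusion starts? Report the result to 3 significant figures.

Css = rate / CL = 94.5 / 2.82 = 33.51 mg/L
k = ln 2 / 27.0 = 0.02567 h⁻¹
C(t) = Css (1 − e^(−kt)) = 33.51 × (1 − e^(−0.9422)) = 33.51 × 0.6102 ≈ 20.4 mg/L

20.4 mg/L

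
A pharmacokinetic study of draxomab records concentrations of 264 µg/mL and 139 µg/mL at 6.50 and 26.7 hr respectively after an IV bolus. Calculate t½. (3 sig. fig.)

21.8 hours

k = ln(C₁/C₂) / (t₂ − t₁) = ln(264/139) / (26.7 − 6.50)
  = 0.6415 / 20.20 = 0.03176 hr⁻¹
t½ = ln 2 / k = ln 2 / 0.03176 ≈ 21.8 hours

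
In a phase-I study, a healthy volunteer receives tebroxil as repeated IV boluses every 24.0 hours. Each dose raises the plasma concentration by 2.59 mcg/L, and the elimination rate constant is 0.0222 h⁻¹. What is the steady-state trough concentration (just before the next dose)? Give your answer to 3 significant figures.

Fraction remaining after one interval: e^(−kτ) = e^(−0.02220 × 24.0) = 0.5870
R = 1 / (1 − 0.5870) = 2.421
Css,max = 2.59 × 2.421 = 6.271 mcg/L
Css,min = Css,max × e^(−kτ) = 6.271 × 0.5870 ≈ 3.68 mcg/L

3.68 mcg/L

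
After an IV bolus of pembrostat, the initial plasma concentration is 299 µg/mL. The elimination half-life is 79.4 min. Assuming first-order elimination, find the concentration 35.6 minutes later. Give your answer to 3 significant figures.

219 µg/mL

k = ln 2 / 79.4 = 0.008730 min⁻¹
35.6 min is 0.4484 half-lives, so C = 299 × (1/2)^0.4484 = 299 × 0.7329 ≈ 219 µg/mL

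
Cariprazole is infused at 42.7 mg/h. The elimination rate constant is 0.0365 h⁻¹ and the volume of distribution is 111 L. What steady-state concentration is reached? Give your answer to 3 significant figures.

CL = k · V = 0.0365 × 111 = 4.051 L/h
Css = rate / CL = 42.7 / 4.051 ≈ 10.5 µg/mL

10.5 µg/mL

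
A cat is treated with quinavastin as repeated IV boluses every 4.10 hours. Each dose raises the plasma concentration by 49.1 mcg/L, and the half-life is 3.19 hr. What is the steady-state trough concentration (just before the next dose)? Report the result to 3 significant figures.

k = ln 2 / 3.19 = 0.2173 hr⁻¹
Fraction remaining after one interval: e^(−kτ) = e^(−0.2173 × 4.10) = 0.4103
R = 1 / (1 − 0.4103) = 1.696
Css,max = 49.1 × 1.696 = 83.26 mcg/L
Css,min = Css,max × e^(−kτ) = 83.26 × 0.4103 ≈ 34.2 mcg/L

34.2 mcg/L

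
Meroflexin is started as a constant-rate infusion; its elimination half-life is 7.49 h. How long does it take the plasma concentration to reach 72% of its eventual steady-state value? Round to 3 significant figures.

13.8 hours

k = ln 2 / 7.49 = 0.09254 h⁻¹
f = 1 − e^(−kt)  ⇒  t = −ln(1 − f) / k
t = −ln(1 − 0.72) / 0.09254 = 1.273 / 0.09254 ≈ 13.8 hours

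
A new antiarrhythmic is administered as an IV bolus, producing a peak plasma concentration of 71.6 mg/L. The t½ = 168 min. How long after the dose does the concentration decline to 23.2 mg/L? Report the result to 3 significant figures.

k = ln 2 / 168 = 0.004126 min⁻¹
C(t) = C₀ e^(−kt)  ⇒  t = ln(C₀/C) / k
t = ln(71.6/23.2) / 0.004126 = 1.127 / 0.004126 ≈ 273 minutes

273 minutes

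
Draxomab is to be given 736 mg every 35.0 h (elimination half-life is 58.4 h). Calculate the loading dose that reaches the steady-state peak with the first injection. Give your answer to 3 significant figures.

2170 mg

k = ln 2 / 58.4 = 0.01187 h⁻¹
Accumulation ratio R = 1 / (1 − e^(−kτ)) = 1 / (1 − e^(−0.01187×35.0)) = 1 / (1 − 0.6601) = 2.942
Loading dose = maintenance dose × R = 736 × 2.942 ≈ 2170 mg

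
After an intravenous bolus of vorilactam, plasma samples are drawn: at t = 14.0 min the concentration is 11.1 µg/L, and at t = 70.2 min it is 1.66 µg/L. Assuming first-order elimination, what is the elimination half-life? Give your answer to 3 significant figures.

20.5 minutes

k = ln(C₁/C₂) / (t₂ − t₁) = ln(11.1/1.66) / (70.2 − 14.0)
  = 1.900 / 56.20 = 0.03381 min⁻¹
t½ = ln 2 / k = ln 2 / 0.03381 ≈ 20.5 minutes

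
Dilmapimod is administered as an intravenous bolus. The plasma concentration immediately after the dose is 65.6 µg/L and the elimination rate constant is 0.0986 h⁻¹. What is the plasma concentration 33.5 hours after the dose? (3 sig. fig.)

C(t) = C₀ e^(−kt) = 65.6 × e^(−0.09860 × 33.5) = 65.6 × e^(−3.303) = 65.6 × 0.03677 ≈ 2.41 µg/L

2.41 µg/L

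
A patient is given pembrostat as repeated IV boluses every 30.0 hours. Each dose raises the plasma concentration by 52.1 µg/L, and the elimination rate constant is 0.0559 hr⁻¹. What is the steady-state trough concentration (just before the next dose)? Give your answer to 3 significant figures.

Fraction remaining after one interval: e^(−kτ) = e^(−0.05590 × 30.0) = 0.1869
R = 1 / (1 − 0.1869) = 1.230
Css,max = 52.1 × 1.230 = 64.08 µg/L
Css,min = Css,max × e^(−kτ) = 64.08 × 0.1869 ≈ 12.0 µg/L

12.0 µg/L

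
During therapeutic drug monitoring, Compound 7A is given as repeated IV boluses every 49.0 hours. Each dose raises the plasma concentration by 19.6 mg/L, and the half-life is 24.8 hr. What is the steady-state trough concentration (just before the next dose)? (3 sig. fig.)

6.68 mg/L

k = ln 2 / 24.8 = 0.02795 hr⁻¹
Fraction remaining after one interval: e^(−kτ) = e^(−0.02795 × 49.0) = 0.2542
R = 1 / (1 − 0.2542) = 1.341
Css,max = 19.6 × 1.341 = 26.28 mg/L
Css,min = Css,max × e^(−kτ) = 26.28 × 0.2542 ≈ 6.68 mg/L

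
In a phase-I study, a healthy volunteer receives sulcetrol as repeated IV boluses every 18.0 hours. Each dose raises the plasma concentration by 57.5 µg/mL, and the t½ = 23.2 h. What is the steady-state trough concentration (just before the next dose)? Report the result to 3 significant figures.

80.7 µg/mL

k = ln 2 / 23.2 = 0.02988 h⁻¹
Fraction remaining after one interval: e^(−kτ) = e^(−0.02988 × 18.0) = 0.5840
R = 1 / (1 − 0.5840) = 2.404
Css,max = 57.5 × 2.404 = 138.2 µg/mL
Css,min = Css,max × e^(−kτ) = 138.2 × 0.5840 ≈ 80.7 µg/mL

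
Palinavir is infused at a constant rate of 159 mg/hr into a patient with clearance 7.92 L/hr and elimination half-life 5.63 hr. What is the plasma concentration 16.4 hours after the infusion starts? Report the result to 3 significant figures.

17.4 mg/L

Css = rate / CL = 159 / 7.92 = 20.08 mg/L
k = ln 2 / 5.63 = 0.1231 hr⁻¹
C(t) = Css (1 − e^(−kt)) = 20.08 × (1 − e^(−2.019)) = 20.08 × 0.8672 ≈ 17.4 mg/L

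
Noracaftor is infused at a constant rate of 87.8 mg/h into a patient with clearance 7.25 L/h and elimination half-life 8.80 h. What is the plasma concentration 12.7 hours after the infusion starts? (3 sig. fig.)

7.66 mg/L

Css = rate / CL = 87.8 / 7.25 = 12.11 mg/L
k = ln 2 / 8.80 = 0.07877 h⁻¹
C(t) = Css (1 − e^(−kt)) = 12.11 × (1 − e^(−1.000)) = 12.11 × 0.6322 ≈ 7.66 mg/L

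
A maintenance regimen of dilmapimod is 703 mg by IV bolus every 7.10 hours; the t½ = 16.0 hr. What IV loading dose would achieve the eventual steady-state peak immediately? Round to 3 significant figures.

2660 mg

k = ln 2 / 16.0 = 0.04332 hr⁻¹
Accumulation ratio R = 1 / (1 − e^(−kτ)) = 1 / (1 − e^(−0.04332×7.10)) = 1 / (1 − 0.7352) = 3.777
Loading dose = maintenance dose × R = 703 × 3.777 ≈ 2660 mg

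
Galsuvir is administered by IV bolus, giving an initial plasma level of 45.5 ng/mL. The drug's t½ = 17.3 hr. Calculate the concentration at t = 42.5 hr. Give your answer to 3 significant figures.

8.29 ng/mL

k = ln 2 / 17.3 = 0.04007 hr⁻¹
42.5 hr is 2.457 half-lives, so C = 45.5 × (1/2)^2.457 = 45.5 × 0.1822 ≈ 8.29 ng/mL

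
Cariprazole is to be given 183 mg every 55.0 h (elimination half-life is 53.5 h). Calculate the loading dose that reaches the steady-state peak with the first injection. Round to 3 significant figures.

k = ln 2 / 53.5 = 0.01296 h⁻¹
Accumulation ratio R = 1 / (1 − e^(−kτ)) = 1 / (1 − e^(−0.01296×55.0)) = 1 / (1 − 0.4904) = 1.962
Loading dose = maintenance dose × R = 183 × 1.962 ≈ 359 mg

359 mg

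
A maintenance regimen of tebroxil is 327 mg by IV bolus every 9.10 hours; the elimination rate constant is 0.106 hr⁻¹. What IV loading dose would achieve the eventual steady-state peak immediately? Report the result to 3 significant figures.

Accumulation ratio R = 1 / (1 − e^(−kτ)) = 1 / (1 − e^(−0.1060×9.10)) = 1 / (1 − 0.3811) = 1.616
Loading dose = maintenance dose × R = 327 × 1.616 ≈ 528 mg

528 mg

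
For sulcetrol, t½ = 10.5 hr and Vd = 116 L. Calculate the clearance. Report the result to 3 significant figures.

k = ln 2 / t½ = ln 2 / 10.5 = 0.06601 hr⁻¹
CL = k · V = 0.06601 × 116 ≈ 7.66 L/hr

7.66 L/hr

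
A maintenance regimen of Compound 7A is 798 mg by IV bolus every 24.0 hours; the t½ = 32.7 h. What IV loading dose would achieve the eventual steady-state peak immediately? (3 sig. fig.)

k = ln 2 / 32.7 = 0.02120 h⁻¹
Accumulation ratio R = 1 / (1 − e^(−kτ)) = 1 / (1 − e^(−0.02120×24.0)) = 1 / (1 − 0.6013) = 2.508
Loading dose = maintenance dose × R = 798 × 2.508 ≈ 2000 mg

2000 mg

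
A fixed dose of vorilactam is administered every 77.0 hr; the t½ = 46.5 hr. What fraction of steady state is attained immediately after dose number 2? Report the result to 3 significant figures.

0.899

k = ln 2 / 46.5 = 0.01491 hr⁻¹
f_n = 1 − e^(−nkτ) = 1 − e^(−2 × 0.01491 × 77.0) = 1 − e^(−2.296) = 1 − 0.1007 ≈ 0.899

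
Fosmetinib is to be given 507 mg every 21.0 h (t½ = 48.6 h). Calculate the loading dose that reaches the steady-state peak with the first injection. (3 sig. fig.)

k = ln 2 / 48.6 = 0.01426 h⁻¹
Accumulation ratio R = 1 / (1 − e^(−kτ)) = 1 / (1 − e^(−0.01426×21.0)) = 1 / (1 − 0.7412) = 3.864
Loading dose = maintenance dose × R = 507 × 3.864 ≈ 1960 mg

1960 mg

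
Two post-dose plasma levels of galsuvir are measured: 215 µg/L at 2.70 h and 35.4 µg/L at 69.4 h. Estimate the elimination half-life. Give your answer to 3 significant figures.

k = ln(C₁/C₂) / (t₂ − t₁) = ln(215/35.4) / (69.4 − 2.70)
  = 1.804 / 66.70 = 0.02705 h⁻¹
t½ = ln 2 / k = ln 2 / 0.02705 ≈ 25.6 hours

25.6 hours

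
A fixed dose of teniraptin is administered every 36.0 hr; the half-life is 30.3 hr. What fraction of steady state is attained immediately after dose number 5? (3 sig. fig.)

k = ln 2 / 30.3 = 0.02288 hr⁻¹
f_n = 1 − e^(−nkτ) = 1 − e^(−5 × 0.02288 × 36.0) = 1 − e^(−4.118) = 1 − 0.01628 ≈ 0.984

0.984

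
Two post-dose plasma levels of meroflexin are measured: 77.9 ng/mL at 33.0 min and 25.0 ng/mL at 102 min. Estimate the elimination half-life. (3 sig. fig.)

42.1 minutes

k = ln(C₁/C₂) / (t₂ − t₁) = ln(77.9/25.0) / (102 − 33.0)
  = 1.137 / 69.00 = 0.01647 min⁻¹
t½ = ln 2 / k = ln 2 / 0.01647 ≈ 42.1 minutes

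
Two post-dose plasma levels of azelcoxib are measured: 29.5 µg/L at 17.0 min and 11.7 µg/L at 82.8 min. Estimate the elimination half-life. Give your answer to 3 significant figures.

49.3 minutes

k = ln(C₁/C₂) / (t₂ − t₁) = ln(29.5/11.7) / (82.8 − 17.0)
  = 0.9248 / 65.80 = 0.01405 min⁻¹
t½ = ln 2 / k = ln 2 / 0.01405 ≈ 49.3 minutes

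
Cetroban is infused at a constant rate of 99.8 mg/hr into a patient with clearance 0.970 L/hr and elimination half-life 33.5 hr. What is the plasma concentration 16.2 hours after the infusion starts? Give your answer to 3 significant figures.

Css = rate / CL = 99.8 / 0.970 = 102.9 mg/L
k = ln 2 / 33.5 = 0.02069 hr⁻¹
C(t) = Css (1 − e^(−kt)) = 102.9 × (1 − e^(−0.3352)) = 102.9 × 0.2848 ≈ 29.3 mg/L

29.3 mg/L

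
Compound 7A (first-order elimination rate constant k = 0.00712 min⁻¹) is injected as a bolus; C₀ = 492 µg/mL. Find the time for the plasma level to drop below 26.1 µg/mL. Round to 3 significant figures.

412 minutes

C(t) = C₀ e^(−kt)  ⇒  t = ln(C₀/C) / k
t = ln(492/26.1) / 0.007120 = 2.937 / 0.007120 ≈ 412 minutes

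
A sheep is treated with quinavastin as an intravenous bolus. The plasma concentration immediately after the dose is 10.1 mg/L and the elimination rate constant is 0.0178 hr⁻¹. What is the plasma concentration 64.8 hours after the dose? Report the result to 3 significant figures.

3.19 mg/L

C(t) = C₀ e^(−kt) = 10.1 × e^(−0.01780 × 64.8) = 10.1 × e^(−1.153) = 10.1 × 0.3155 ≈ 3.19 mg/L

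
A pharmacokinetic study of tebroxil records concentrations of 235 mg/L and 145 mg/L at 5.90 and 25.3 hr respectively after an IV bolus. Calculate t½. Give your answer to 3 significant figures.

k = ln(C₁/C₂) / (t₂ − t₁) = ln(235/145) / (25.3 − 5.90)
  = 0.4829 / 19.40 = 0.02489 hr⁻¹
t½ = ln 2 / k = ln 2 / 0.02489 ≈ 27.8 hours

27.8 hours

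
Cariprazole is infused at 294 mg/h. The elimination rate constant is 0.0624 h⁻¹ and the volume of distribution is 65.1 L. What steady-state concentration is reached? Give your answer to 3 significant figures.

CL = k · V = 0.0624 × 65.1 = 4.062 L/h
Css = rate / CL = 294 / 4.062 ≈ 72.4 mg/L

72.4 mg/L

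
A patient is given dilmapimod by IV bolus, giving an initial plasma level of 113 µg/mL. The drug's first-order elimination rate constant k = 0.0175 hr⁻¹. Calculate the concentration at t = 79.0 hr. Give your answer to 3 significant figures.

28.4 µg/mL

C(t) = C₀ e^(−kt) = 113 × e^(−0.01750 × 79.0) = 113 × e^(−1.383) = 113 × 0.2510 ≈ 28.4 µg/mL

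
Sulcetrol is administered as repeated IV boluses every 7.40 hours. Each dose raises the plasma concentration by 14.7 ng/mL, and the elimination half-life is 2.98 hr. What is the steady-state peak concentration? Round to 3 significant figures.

17.9 ng/mL

k = ln 2 / 2.98 = 0.2326 hr⁻¹
Fraction remaining after one interval: e^(−kτ) = e^(−0.2326 × 7.40) = 0.1788
R = 1 / (1 − 0.1788) = 1.218
Css,max = 14.7 × 1.218 ≈ 17.9 ng/mL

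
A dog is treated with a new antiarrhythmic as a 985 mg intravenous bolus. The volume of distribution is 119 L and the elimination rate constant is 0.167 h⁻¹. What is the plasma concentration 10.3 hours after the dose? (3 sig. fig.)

1.48 mg/L

C₀ = dose / V = 985 / 119 = 8.277 mg/L
C(t) = C₀ e^(−kt) = 8.277 × e^(−0.1670 × 10.3) = 8.277 × e^(−1.720) = 8.277 × 0.1790 ≈ 1.48 mg/L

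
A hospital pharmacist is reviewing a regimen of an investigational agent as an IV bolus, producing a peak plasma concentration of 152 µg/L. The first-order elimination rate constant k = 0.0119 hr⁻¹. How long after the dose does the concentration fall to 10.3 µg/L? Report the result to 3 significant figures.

226 hours

C(t) = C₀ e^(−kt)  ⇒  t = ln(C₀/C) / k
t = ln(152/10.3) / 0.01190 = 2.692 / 0.01190 ≈ 226 hours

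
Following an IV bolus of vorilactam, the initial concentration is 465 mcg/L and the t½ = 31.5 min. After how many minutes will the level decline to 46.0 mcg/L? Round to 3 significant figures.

k = ln 2 / 31.5 = 0.02200 min⁻¹
C(t) = C₀ e^(−kt)  ⇒  t = ln(C₀/C) / k
t = ln(465/46.0) / 0.02200 = 2.313 / 0.02200 ≈ 105 minutes

105 minutes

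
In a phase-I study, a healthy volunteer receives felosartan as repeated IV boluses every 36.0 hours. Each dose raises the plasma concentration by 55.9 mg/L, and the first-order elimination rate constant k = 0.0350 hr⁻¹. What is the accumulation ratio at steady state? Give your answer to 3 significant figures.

Fraction remaining after one interval: e^(−kτ) = e^(−0.03500 × 36.0) = 0.2837
R = 1 / (1 − 0.2837) = 1 / 0.7163 ≈ 1.40

1.40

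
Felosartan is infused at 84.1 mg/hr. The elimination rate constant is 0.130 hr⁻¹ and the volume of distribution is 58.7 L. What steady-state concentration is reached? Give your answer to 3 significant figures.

11.0 µg/mL

CL = k · V = 0.130 × 58.7 = 7.631 L/hr
Css = rate / CL = 84.1 / 7.631 ≈ 11.0 µg/mL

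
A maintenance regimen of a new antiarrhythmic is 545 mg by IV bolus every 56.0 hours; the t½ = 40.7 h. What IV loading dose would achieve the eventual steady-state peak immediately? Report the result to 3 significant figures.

k = ln 2 / 40.7 = 0.01703 h⁻¹
Accumulation ratio R = 1 / (1 − e^(−kτ)) = 1 / (1 − e^(−0.01703×56.0)) = 1 / (1 − 0.3853) = 1.627
Loading dose = maintenance dose × R = 545 × 1.627 ≈ 887 mg

887 mg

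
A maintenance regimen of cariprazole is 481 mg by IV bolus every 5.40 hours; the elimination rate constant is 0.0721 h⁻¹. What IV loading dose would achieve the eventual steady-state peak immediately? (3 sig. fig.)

Accumulation ratio R = 1 / (1 − e^(−kτ)) = 1 / (1 − e^(−0.07210×5.40)) = 1 / (1 − 0.6775) = 3.101
Loading dose = maintenance dose × R = 481 × 3.101 ≈ 1490 mg

1490 mg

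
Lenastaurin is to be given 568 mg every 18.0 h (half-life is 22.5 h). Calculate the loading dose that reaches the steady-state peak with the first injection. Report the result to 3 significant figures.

k = ln 2 / 22.5 = 0.03081 h⁻¹
Accumulation ratio R = 1 / (1 − e^(−kτ)) = 1 / (1 − e^(−0.03081×18.0)) = 1 / (1 − 0.5743) = 2.349
Loading dose = maintenance dose × R = 568 × 2.349 ≈ 1330 mg

1330 mg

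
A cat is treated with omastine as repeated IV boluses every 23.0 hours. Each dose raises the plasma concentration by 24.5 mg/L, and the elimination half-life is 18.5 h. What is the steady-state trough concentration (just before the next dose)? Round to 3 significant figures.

k = ln 2 / 18.5 = 0.03747 h⁻¹
Fraction remaining after one interval: e^(−kτ) = e^(−0.03747 × 23.0) = 0.4224
R = 1 / (1 − 0.4224) = 1.731
Css,max = 24.5 × 1.731 = 42.42 mg/L
Css,min = Css,max × e^(−kτ) = 42.42 × 0.4224 ≈ 17.9 mg/L

17.9 mg/L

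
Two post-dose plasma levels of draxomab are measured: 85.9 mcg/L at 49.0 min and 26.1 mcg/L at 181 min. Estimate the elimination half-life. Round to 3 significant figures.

k = ln(C₁/C₂) / (t₂ − t₁) = ln(85.9/26.1) / (181 − 49.0)
  = 1.191 / 132.0 = 0.009025 min⁻¹
t½ = ln 2 / k = ln 2 / 0.009025 ≈ 76.8 minutes

76.8 minutes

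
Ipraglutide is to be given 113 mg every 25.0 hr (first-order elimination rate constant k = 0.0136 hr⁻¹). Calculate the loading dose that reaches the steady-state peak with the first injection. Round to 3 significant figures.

Accumulation ratio R = 1 / (1 − e^(−kτ)) = 1 / (1 − e^(−0.01360×25.0)) = 1 / (1 − 0.7118) = 3.469
Loading dose = maintenance dose × R = 113 × 3.469 ≈ 392 mg

392 mg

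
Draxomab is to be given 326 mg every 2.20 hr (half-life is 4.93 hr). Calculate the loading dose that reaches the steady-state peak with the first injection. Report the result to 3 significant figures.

1230 mg

k = ln 2 / 4.93 = 0.1406 hr⁻¹
Accumulation ratio R = 1 / (1 − e^(−kτ)) = 1 / (1 − e^(−0.1406×2.20)) = 1 / (1 − 0.7339) = 3.759
Loading dose = maintenance dose × R = 326 × 3.759 ≈ 1230 mg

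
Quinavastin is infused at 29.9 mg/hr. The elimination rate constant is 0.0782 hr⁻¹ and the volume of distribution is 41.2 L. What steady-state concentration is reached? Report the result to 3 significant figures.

CL = k · V = 0.0782 × 41.2 = 3.222 L/hr
Css = rate / CL = 29.9 / 3.222 ≈ 9.28 mg/L

9.28 mg/L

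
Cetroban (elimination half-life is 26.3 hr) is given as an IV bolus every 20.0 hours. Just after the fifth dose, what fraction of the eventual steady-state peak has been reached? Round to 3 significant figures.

k = ln 2 / 26.3 = 0.02636 hr⁻¹
f_n = 1 − e^(−nkτ) = 1 − e^(−5 × 0.02636 × 20.0) = 1 − e^(−2.636) = 1 − 0.07168 ≈ 0.928

0.928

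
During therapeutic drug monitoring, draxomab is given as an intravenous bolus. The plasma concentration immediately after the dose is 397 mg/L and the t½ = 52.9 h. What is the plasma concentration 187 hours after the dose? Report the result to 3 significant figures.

k = ln 2 / 52.9 = 0.01310 h⁻¹
187 h is 3.535 half-lives, so C = 397 × (1/2)^3.535 = 397 × 0.08627 ≈ 34.2 mg/L

34.2 mg/L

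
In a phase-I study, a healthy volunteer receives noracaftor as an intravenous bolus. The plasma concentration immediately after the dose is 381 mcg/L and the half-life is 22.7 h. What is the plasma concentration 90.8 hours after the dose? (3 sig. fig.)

k = ln 2 / 22.7 = 0.03054 h⁻¹
C(t) = C₀ e^(−kt) = 381 × e^(−0.03054 × 90.8) = 381 × e^(−2.773) = 381 × 0.06250 ≈ 23.8 mcg/L

23.8 mcg/L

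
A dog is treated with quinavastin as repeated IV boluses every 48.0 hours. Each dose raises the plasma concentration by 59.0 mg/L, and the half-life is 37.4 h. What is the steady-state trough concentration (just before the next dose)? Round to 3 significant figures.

41.1 mg/L

k = ln 2 / 37.4 = 0.01853 h⁻¹
Fraction remaining after one interval: e^(−kτ) = e^(−0.01853 × 48.0) = 0.4108
R = 1 / (1 − 0.4108) = 1.697
Css,max = 59.0 × 1.697 = 100.1 mg/L
Css,min = Css,max × e^(−kτ) = 100.1 × 0.4108 ≈ 41.1 mg/L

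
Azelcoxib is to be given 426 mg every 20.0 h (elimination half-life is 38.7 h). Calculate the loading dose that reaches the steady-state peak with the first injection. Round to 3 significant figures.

k = ln 2 / 38.7 = 0.01791 h⁻¹
Accumulation ratio R = 1 / (1 − e^(−kτ)) = 1 / (1 − e^(−0.01791×20.0)) = 1 / (1 − 0.6989) = 3.321
Loading dose = maintenance dose × R = 426 × 3.321 ≈ 1410 mg

1410 mg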